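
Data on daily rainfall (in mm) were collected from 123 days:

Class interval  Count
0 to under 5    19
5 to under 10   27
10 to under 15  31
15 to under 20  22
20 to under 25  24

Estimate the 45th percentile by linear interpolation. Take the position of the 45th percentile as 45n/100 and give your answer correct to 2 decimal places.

11.51

Cumulative frequencies: 19, 46, 77, 99, 123
n = 123; position = 45n/100 = 55.35.
This falls in the class 10 to under 15: L = 10, F = 46, f = 31, h = 5.
45th percentile ≈ 10 + ((55.35 − 46) / 31) × 5 = 11.5081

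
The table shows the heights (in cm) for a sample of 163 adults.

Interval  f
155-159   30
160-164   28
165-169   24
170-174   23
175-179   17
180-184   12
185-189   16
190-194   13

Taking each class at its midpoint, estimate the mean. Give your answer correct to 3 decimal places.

Midpoints: 157, 162, 167, 172, 177, 182, 187, 192
Σfm = 30×157 + 28×162 + 24×167 + 23×172 + 17×177 + 12×182 + 16×187 + 13×192 = 27891
n = Σf = 163
Mean = 27891 / 163 = 171.1104

171.110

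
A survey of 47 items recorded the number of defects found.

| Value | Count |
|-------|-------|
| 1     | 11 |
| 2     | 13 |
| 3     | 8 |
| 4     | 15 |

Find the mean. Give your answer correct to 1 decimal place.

2.6

Values: 1, 2, 3, 4
Σfx = 11×1 + 13×2 + 8×3 + 15×4 = 121
n = Σf = 47
Mean = 121 / 47 = 2.5745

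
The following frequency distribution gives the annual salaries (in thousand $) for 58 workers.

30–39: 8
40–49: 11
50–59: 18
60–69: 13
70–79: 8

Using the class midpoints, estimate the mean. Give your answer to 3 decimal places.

54.845

Midpoints: 34.5, 44.5, 54.5, 64.5, 74.5
Σfm = 8×34.5 + 11×44.5 + 18×54.5 + 13×64.5 + 8×74.5 = 3181
n = Σf = 58
Mean = 3181 / 58 = 54.8448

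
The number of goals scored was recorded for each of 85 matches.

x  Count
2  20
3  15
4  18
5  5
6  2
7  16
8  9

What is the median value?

4

Cumulative frequencies: 20, 35, 53, 58, 60, 76, 85
n = 85, so the median is the value in position (n+1)/2 = 43.
Position 43 falls at value 4.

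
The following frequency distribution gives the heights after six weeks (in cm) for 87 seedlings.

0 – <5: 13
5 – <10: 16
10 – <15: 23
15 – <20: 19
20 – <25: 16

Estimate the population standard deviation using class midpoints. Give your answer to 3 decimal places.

6.567

Midpoints: 2.5, 7.5, 12.5, 17.5, 22.5
n = 87, Σfm = 1132.5, mean = 13.0172
Σfm² = 18493.75
Σf(m − x̄)² = Σfm² − (Σfm)²/n = 18493.75 − 1132.5²/87 = 3751.7241
Population variance = 3751.7241 / 87 = 43.1233
Standard deviation = √43.1233 = 6.5668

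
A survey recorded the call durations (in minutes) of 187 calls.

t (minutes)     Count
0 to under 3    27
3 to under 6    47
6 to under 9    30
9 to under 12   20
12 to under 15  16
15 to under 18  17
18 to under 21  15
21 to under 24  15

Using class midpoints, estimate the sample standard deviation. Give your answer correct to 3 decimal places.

Midpoints: 1.5, 4.5, 7.5, 10.5, 13.5, 16.5, 19.5, 22.5
n = 187, Σfm = 1813.5, mean = 9.6979
Σfm² = 25746.75
Σf(m − x̄)² = Σfm² − (Σfm)²/n = 25746.75 − 1813.5²/187 = 8159.6791
Sample variance = 8159.6791 / 186 = 43.8692
Standard deviation = √43.8692 = 6.6234

6.623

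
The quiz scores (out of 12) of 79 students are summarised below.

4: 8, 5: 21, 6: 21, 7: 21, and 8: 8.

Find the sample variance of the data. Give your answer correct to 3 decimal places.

Values: 4, 5, 6, 7, 8
n = 79, Σfx = 474, mean = 6.0000
Σfx² = 2950
Σf(x − x̄)² = Σfx² − (Σfx)²/n = 2950 − 474²/79 = 106.0000
Sample variance = 106.0000 / 78 = 1.3590

1.359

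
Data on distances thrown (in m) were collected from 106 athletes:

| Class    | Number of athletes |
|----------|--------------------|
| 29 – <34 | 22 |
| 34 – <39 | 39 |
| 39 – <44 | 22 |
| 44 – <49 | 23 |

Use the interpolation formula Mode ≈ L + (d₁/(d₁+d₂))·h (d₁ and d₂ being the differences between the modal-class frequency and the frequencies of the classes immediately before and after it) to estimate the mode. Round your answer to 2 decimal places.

Modal class: 34 – <39 (highest frequency 39).
d₁ = 39 − 22 = 17, d₂ = 39 − 22 = 17
Mode ≈ 34 + (17/(17+17)) × 5 = 34 + 2.5000 = 36.5000

36.50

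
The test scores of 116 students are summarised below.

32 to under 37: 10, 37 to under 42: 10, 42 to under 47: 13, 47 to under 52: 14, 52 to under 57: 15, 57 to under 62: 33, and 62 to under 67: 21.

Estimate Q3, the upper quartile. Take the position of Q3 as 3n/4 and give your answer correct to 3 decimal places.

Cumulative frequencies: 10, 20, 33, 47, 62, 95, 116
n = 116; position = 3n/4 = 87.
This falls in the class 57 to under 62: L = 57, F = 62, f = 33, h = 5.
Upper quartile ≈ 57 + ((87 − 62) / 33) × 5 = 60.7879

60.788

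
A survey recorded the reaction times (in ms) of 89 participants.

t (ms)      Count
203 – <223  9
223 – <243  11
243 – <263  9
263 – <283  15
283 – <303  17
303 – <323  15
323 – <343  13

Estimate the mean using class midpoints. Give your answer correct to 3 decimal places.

Midpoints: 213, 233, 253, 273, 293, 313, 333
Σfm = 9×213 + 11×233 + 9×253 + 15×273 + 17×293 + 15×313 + 13×333 = 24857
n = Σf = 89
Mean = 24857 / 89 = 279.2921

279.292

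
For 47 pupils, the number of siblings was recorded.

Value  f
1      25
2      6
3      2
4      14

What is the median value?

Cumulative frequencies: 25, 31, 33, 47
n = 47, so the median is the value in position (n+1)/2 = 24.
Position 24 falls at value 1.

1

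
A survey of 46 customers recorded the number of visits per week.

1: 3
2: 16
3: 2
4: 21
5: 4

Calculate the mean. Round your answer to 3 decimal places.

3.152

Values: 1, 2, 3, 4, 5
Σfx = 3×1 + 16×2 + 2×3 + 21×4 + 4×5 = 145
n = Σf = 46
Mean = 145 / 46 = 3.1522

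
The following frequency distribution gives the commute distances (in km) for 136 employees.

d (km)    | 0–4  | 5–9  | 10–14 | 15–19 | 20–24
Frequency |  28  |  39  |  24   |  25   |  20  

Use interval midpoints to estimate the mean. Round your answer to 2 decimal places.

Midpoints: 2, 7, 12, 17, 22
Σfm = 28×2 + 39×7 + 24×12 + 25×17 + 20×22 = 1482
n = Σf = 136
Mean = 1482 / 136 = 10.8971

10.90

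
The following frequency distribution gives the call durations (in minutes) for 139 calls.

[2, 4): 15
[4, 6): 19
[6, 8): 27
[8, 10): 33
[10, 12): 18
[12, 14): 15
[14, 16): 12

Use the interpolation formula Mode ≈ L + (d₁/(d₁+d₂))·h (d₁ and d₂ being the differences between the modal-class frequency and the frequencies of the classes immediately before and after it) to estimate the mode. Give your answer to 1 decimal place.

8.6

Modal class: [8, 10) (highest frequency 33).
d₁ = 33 − 27 = 6, d₂ = 33 − 18 = 15
Mode ≈ 8 + (6/(6+15)) × 2 = 8 + 0.5714 = 8.5714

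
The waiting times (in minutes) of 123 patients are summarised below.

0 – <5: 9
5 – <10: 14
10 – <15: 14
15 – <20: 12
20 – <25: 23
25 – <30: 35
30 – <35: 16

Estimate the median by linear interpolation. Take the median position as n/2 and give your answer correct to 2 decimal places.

Cumulative frequencies: 9, 23, 37, 49, 72, 107, 123
n = 123; position = n/2 = 61.5.
This falls in the class 20 – <25: L = 20, F = 49, f = 23, h = 5.
Median ≈ 20 + ((61.5 − 49) / 23) × 5 = 22.7174

22.72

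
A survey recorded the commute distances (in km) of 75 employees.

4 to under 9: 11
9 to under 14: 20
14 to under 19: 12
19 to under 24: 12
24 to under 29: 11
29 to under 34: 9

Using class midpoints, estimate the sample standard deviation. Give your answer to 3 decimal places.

Midpoints: 6.5, 11.5, 16.5, 21.5, 26.5, 31.5
n = 75, Σfm = 1332.5, mean = 17.7667
Σfm² = 28578.75
Σf(m − x̄)² = Σfm² − (Σfm)²/n = 28578.75 − 1332.5²/75 = 4904.6667
Sample variance = 4904.6667 / 74 = 66.2793
Standard deviation = √66.2793 = 8.1412

8.141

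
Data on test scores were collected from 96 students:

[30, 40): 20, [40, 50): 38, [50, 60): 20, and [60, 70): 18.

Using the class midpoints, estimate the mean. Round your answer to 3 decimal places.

48.750

Midpoints: 35, 45, 55, 65
Σfm = 20×35 + 38×45 + 20×55 + 18×65 = 4680
n = Σf = 96
Mean = 4680 / 96 = 48.7500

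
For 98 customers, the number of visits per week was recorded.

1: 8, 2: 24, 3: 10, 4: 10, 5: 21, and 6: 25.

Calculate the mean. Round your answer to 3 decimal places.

Values: 1, 2, 3, 4, 5, 6
Σfx = 8×1 + 24×2 + 10×3 + 10×4 + 21×5 + 25×6 = 381
n = Σf = 98
Mean = 381 / 98 = 3.8878

3.888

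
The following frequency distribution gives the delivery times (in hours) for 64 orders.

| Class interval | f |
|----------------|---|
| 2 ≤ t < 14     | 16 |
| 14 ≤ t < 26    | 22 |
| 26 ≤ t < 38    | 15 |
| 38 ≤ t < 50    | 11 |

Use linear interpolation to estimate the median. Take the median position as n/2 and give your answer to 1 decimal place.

Cumulative frequencies: 16, 38, 53, 64
n = 64; position = n/2 = 32.
This falls in the class 14 ≤ t < 26: L = 14, F = 16, f = 22, h = 12.
Median ≈ 14 + ((32 − 16) / 22) × 12 = 22.7273

22.7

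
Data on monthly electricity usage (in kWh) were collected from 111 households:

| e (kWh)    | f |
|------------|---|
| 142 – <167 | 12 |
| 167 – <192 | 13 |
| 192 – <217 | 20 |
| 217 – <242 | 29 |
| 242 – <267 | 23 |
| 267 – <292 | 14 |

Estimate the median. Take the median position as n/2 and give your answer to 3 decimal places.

Cumulative frequencies: 12, 25, 45, 74, 97, 111
n = 111; position = n/2 = 55.5.
This falls in the class 217 – <242: L = 217, F = 45, f = 29, h = 25.
Median ≈ 217 + ((55.5 − 45) / 29) × 25 = 226.0517

226.052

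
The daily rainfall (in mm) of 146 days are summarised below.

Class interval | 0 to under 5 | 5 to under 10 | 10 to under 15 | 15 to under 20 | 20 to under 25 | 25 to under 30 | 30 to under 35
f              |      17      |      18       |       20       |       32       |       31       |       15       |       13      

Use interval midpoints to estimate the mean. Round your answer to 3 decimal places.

Midpoints: 2.5, 7.5, 12.5, 17.5, 22.5, 27.5, 32.5
Σfm = 17×2.5 + 18×7.5 + 20×12.5 + 32×17.5 + 31×22.5 + 15×27.5 + 13×32.5 = 2520
n = Σf = 146
Mean = 2520 / 146 = 17.2603

17.260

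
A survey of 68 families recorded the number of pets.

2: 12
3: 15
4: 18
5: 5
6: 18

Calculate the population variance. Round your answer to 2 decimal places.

Values: 2, 3, 4, 5, 6
n = 68, Σfx = 274, mean = 4.0294
Σfx² = 1244
Σf(x − x̄)² = Σfx² − (Σfx)²/n = 1244 − 274²/68 = 139.9412
Population variance = 139.9412 / 68 = 2.0580

2.06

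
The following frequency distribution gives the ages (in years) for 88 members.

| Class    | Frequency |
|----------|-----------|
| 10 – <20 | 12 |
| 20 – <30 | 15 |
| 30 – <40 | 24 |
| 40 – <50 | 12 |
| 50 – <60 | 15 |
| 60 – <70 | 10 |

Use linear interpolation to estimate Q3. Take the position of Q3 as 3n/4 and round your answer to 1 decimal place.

Cumulative frequencies: 12, 27, 51, 63, 78, 88
n = 88; position = 3n/4 = 66.
This falls in the class 50 – <60: L = 50, F = 63, f = 15, h = 10.
Upper quartile ≈ 50 + ((66 − 63) / 15) × 10 = 52.0000

52.0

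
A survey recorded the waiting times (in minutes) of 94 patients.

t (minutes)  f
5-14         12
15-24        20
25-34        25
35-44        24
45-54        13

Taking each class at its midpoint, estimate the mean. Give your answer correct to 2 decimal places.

30.14

Midpoints: 9.5, 19.5, 29.5, 39.5, 49.5
Σfm = 12×9.5 + 20×19.5 + 25×29.5 + 24×39.5 + 13×49.5 = 2833
n = Σf = 94
Mean = 2833 / 94 = 30.1383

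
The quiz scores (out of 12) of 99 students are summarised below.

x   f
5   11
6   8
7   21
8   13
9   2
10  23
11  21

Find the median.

Cumulative frequencies: 11, 19, 40, 53, 55, 78, 99
n = 99, so the median is the value in position (n+1)/2 = 50.
Position 50 falls at value 8.

8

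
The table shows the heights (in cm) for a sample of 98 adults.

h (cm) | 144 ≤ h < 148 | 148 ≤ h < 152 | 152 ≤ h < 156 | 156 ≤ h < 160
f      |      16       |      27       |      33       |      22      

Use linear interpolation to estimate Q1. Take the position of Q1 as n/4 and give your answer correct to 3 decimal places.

Cumulative frequencies: 16, 43, 76, 98
n = 98; position = n/4 = 24.5.
This falls in the class 148 ≤ h < 152: L = 148, F = 16, f = 27, h = 4.
Lower quartile ≈ 148 + ((24.5 − 16) / 27) × 4 = 149.2593

149.259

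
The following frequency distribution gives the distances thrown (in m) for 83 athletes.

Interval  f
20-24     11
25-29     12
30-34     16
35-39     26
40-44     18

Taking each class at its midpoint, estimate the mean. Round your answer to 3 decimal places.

Midpoints: 22, 27, 32, 37, 42
Σfm = 11×22 + 12×27 + 16×32 + 26×37 + 18×42 = 2796
n = Σf = 83
Mean = 2796 / 83 = 33.6867

33.687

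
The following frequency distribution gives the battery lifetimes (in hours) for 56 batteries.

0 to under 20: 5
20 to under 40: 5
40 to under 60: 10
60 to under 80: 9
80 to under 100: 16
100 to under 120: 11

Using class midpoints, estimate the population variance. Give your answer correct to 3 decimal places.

Midpoints: 10, 30, 50, 70, 90, 110
n = 56, Σfm = 3980, mean = 71.0714
Σfm² = 336800
Σf(m − x̄)² = Σfm² − (Σfm)²/n = 336800 − 3980²/56 = 53935.7143
Population variance = 53935.7143 / 56 = 963.1378

963.138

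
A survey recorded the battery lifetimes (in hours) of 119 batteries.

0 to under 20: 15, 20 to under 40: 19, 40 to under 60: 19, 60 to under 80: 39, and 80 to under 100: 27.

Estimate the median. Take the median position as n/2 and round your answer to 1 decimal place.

Cumulative frequencies: 15, 34, 53, 92, 119
n = 119; position = n/2 = 59.5.
This falls in the class 60 to under 80: L = 60, F = 53, f = 39, h = 20.
Median ≈ 60 + ((59.5 − 53) / 39) × 20 = 63.3333

63.3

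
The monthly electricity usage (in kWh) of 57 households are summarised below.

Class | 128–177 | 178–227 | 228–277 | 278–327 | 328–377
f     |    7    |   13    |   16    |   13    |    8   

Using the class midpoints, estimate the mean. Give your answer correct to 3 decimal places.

Midpoints: 152.5, 202.5, 252.5, 302.5, 352.5
Σfm = 7×152.5 + 13×202.5 + 16×252.5 + 13×302.5 + 8×352.5 = 14492.5
n = Σf = 57
Mean = 14492.5 / 57 = 254.2544

254.254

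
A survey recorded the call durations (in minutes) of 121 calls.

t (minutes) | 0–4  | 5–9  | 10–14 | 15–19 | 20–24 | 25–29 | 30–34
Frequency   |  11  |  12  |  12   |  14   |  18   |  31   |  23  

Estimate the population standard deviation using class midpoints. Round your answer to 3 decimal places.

Midpoints: 2, 7, 12, 17, 22, 27, 32
n = 121, Σfm = 2457, mean = 20.3058
Σfm² = 61269
Σf(m − x̄)² = Σfm² − (Σfm)²/n = 61269 − 2457²/121 = 11377.6860
Population variance = 11377.6860 / 121 = 94.0305
Standard deviation = √94.0305 = 9.6969

9.697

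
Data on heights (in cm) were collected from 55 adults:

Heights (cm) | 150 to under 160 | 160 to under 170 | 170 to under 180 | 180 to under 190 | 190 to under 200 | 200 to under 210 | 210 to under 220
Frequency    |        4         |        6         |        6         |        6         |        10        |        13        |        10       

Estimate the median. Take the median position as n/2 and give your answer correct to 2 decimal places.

195.50

Cumulative frequencies: 4, 10, 16, 22, 32, 45, 55
n = 55; position = n/2 = 27.5.
This falls in the class 190 to under 200: L = 190, F = 22, f = 10, h = 10.
Median ≈ 190 + ((27.5 − 22) / 10) × 10 = 195.5000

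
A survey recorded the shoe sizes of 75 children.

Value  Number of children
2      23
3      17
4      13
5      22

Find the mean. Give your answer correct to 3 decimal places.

Values: 2, 3, 4, 5
Σfx = 23×2 + 17×3 + 13×4 + 22×5 = 259
n = Σf = 75
Mean = 259 / 75 = 3.4533

3.453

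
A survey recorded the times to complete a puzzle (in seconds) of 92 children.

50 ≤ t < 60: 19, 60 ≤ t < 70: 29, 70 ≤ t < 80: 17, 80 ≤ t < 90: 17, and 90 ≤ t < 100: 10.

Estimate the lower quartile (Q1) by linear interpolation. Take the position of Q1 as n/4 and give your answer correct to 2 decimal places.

61.38

Cumulative frequencies: 19, 48, 65, 82, 92
n = 92; position = n/4 = 23.
This falls in the class 60 ≤ t < 70: L = 60, F = 19, f = 29, h = 10.
Lower quartile ≈ 60 + ((23 − 19) / 29) × 10 = 61.3793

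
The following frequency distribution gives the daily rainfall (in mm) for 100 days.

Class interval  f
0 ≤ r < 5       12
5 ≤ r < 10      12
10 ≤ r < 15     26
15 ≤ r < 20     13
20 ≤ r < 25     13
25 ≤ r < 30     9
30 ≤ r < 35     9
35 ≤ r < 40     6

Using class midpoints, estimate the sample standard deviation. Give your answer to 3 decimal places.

10.148

Midpoints: 2.5, 7.5, 12.5, 17.5, 22.5, 27.5, 32.5, 37.5
n = 100, Σfm = 1730, mean = 17.3000
Σfm² = 40125
Σf(m − x̄)² = Σfm² − (Σfm)²/n = 40125 − 1730²/100 = 10196.0000
Sample variance = 10196.0000 / 99 = 102.9899
Standard deviation = √102.9899 = 10.1484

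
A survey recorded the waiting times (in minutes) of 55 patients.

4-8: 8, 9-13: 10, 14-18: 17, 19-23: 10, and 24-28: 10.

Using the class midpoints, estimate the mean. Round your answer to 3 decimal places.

16.364

Midpoints: 6, 11, 16, 21, 26
Σfm = 8×6 + 10×11 + 17×16 + 10×21 + 10×26 = 900
n = Σf = 55
Mean = 900 / 55 = 16.3636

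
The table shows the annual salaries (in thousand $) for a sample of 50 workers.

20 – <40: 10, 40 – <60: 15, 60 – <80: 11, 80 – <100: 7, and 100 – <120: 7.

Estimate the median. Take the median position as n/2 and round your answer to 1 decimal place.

60.0

Cumulative frequencies: 10, 25, 36, 43, 50
n = 50; position = n/2 = 25.
This falls in the class 40 – <60: L = 40, F = 10, f = 15, h = 20.
Median ≈ 40 + ((25 − 10) / 15) × 20 = 60.0000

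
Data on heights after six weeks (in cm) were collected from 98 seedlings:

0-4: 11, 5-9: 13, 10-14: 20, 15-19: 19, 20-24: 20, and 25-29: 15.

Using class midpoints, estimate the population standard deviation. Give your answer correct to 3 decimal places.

Midpoints: 2, 7, 12, 17, 22, 27
n = 98, Σfm = 1521, mean = 15.5204
Σfm² = 29667
Σf(m − x̄)² = Σfm² − (Σfm)²/n = 29667 − 1521²/98 = 6060.4592
Population variance = 6060.4592 / 98 = 61.8414
Standard deviation = √61.8414 = 7.8639

7.864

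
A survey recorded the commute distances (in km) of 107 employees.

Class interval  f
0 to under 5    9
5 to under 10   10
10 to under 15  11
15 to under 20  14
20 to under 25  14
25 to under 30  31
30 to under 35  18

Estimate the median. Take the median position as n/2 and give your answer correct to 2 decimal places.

Cumulative frequencies: 9, 19, 30, 44, 58, 89, 107
n = 107; position = n/2 = 53.5.
This falls in the class 20 to under 25: L = 20, F = 44, f = 14, h = 5.
Median ≈ 20 + ((53.5 − 44) / 14) × 5 = 23.3929

23.39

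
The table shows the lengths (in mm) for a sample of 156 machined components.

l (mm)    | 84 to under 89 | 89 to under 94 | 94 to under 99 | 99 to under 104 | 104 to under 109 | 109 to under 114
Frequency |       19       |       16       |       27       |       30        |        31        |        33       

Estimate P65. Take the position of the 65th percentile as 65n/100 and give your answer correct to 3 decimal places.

105.516

Cumulative frequencies: 19, 35, 62, 92, 123, 156
n = 156; position = 65n/100 = 101.4.
This falls in the class 104 to under 109: L = 104, F = 92, f = 31, h = 5.
65th percentile ≈ 104 + ((101.4 − 92) / 31) × 5 = 105.5161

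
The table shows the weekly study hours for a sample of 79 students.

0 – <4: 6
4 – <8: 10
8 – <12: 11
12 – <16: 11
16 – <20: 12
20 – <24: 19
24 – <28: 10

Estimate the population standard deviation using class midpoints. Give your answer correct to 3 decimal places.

Midpoints: 2, 6, 10, 14, 18, 22, 26
n = 79, Σfm = 1230, mean = 15.5696
Σfm² = 23484
Σf(m − x̄)² = Σfm² − (Σfm)²/n = 23484 − 1230²/79 = 4333.3671
Population variance = 4333.3671 / 79 = 54.8527
Standard deviation = √54.8527 = 7.4063

7.406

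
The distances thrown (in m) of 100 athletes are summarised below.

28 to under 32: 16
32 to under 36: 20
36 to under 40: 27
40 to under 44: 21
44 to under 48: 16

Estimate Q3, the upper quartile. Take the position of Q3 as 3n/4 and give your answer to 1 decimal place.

Cumulative frequencies: 16, 36, 63, 84, 100
n = 100; position = 3n/4 = 75.
This falls in the class 40 to under 44: L = 40, F = 63, f = 21, h = 4.
Upper quartile ≈ 40 + ((75 − 63) / 21) × 4 = 42.2857

42.3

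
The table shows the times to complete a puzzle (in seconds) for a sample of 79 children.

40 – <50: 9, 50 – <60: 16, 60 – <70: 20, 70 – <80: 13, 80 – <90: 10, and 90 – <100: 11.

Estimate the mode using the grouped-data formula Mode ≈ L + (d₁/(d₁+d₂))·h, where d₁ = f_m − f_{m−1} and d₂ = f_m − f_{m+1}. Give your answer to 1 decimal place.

Modal class: 60 – <70 (highest frequency 20).
d₁ = 20 − 16 = 4, d₂ = 20 − 13 = 7
Mode ≈ 60 + (4/(4+7)) × 10 = 60 + 3.6364 = 63.6364

63.6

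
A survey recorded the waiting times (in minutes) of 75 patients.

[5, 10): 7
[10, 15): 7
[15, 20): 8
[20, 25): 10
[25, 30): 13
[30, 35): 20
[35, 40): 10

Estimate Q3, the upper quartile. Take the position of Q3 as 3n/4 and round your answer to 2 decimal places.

Cumulative frequencies: 7, 14, 22, 32, 45, 65, 75
n = 75; position = 3n/4 = 56.25.
This falls in the class [30, 35): L = 30, F = 45, f = 20, h = 5.
Upper quartile ≈ 30 + ((56.25 − 45) / 20) × 5 = 32.8125

32.81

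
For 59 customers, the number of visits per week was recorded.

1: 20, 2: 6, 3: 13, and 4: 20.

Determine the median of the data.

Cumulative frequencies: 20, 26, 39, 59
n = 59, so the median is the value in position (n+1)/2 = 30.
Position 30 falls at value 3.

3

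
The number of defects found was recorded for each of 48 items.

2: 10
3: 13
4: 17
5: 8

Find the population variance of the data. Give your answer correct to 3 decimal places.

1.000

Values: 2, 3, 4, 5
n = 48, Σfx = 167, mean = 3.4792
Σfx² = 629
Σf(x − x̄)² = Σfx² − (Σfx)²/n = 629 − 167²/48 = 47.9792
Population variance = 47.9792 / 48 = 0.9996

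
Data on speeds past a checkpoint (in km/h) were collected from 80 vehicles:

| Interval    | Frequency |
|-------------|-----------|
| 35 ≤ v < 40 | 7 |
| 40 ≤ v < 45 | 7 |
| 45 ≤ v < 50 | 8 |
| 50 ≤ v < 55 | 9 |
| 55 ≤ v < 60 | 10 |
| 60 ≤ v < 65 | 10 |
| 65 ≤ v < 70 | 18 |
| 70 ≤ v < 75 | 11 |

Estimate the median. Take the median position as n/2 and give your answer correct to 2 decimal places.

59.50

Cumulative frequencies: 7, 14, 22, 31, 41, 51, 69, 80
n = 80; position = n/2 = 40.
This falls in the class 55 ≤ v < 60: L = 55, F = 31, f = 10, h = 5.
Median ≈ 55 + ((40 − 31) / 10) × 5 = 59.5000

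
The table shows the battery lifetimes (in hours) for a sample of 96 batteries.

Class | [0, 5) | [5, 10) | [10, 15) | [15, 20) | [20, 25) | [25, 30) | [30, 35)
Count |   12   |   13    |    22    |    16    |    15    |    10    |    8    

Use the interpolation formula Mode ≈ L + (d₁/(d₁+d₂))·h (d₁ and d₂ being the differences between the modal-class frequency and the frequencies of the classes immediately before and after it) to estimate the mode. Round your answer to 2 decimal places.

13.00

Modal class: [10, 15) (highest frequency 22).
d₁ = 22 − 13 = 9, d₂ = 22 − 16 = 6
Mode ≈ 10 + (9/(9+6)) × 5 = 10 + 3.0000 = 13.0000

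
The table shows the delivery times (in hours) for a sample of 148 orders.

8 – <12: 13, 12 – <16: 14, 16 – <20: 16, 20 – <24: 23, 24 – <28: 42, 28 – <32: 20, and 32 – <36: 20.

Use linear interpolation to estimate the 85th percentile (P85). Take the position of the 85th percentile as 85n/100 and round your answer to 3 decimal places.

31.560

Cumulative frequencies: 13, 27, 43, 66, 108, 128, 148
n = 148; position = 85n/100 = 125.8.
This falls in the class 28 – <32: L = 28, F = 108, f = 20, h = 4.
85th percentile ≈ 28 + ((125.8 − 108) / 20) × 4 = 31.5600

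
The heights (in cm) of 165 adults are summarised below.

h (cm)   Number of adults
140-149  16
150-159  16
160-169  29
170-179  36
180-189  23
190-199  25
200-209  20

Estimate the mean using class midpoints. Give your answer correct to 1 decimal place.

Midpoints: 144.5, 154.5, 164.5, 174.5, 184.5, 194.5, 204.5
Σfm = 16×144.5 + 16×154.5 + 29×164.5 + 36×174.5 + 23×184.5 + 25×194.5 + 20×204.5 = 29032.5
n = Σf = 165
Mean = 29032.5 / 165 = 175.9545

176.0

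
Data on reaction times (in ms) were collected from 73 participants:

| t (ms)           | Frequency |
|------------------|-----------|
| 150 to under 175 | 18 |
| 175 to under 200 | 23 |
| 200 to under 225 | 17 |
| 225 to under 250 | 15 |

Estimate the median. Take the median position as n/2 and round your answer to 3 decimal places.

195.109

Cumulative frequencies: 18, 41, 58, 73
n = 73; position = n/2 = 36.5.
This falls in the class 175 to under 200: L = 175, F = 18, f = 23, h = 25.
Median ≈ 175 + ((36.5 − 18) / 23) × 25 = 195.1087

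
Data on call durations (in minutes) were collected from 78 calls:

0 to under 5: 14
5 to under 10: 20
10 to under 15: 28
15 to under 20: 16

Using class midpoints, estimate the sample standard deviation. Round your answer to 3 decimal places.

5.060

Midpoints: 2.5, 7.5, 12.5, 17.5
n = 78, Σfm = 815, mean = 10.4487
Σfm² = 10487.5
Σf(m − x̄)² = Σfm² − (Σfm)²/n = 10487.5 − 815²/78 = 1971.7949
Sample variance = 1971.7949 / 77 = 25.6077
Standard deviation = √25.6077 = 5.0604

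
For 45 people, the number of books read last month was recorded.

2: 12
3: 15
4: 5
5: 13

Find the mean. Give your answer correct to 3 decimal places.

Values: 2, 3, 4, 5
Σfx = 12×2 + 15×3 + 5×4 + 13×5 = 154
n = Σf = 45
Mean = 154 / 45 = 3.4222

3.422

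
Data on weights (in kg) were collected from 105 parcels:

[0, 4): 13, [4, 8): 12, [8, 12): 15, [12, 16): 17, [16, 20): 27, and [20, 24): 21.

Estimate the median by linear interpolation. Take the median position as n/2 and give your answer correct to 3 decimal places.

14.941

Cumulative frequencies: 13, 25, 40, 57, 84, 105
n = 105; position = n/2 = 52.5.
This falls in the class [12, 16): L = 12, F = 40, f = 17, h = 4.
Median ≈ 12 + ((52.5 − 40) / 17) × 4 = 14.9412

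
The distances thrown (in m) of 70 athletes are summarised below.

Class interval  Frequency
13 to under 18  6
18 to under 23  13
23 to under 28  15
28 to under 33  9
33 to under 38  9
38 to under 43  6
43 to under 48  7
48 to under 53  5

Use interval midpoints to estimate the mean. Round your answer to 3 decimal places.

Midpoints: 15.5, 20.5, 25.5, 30.5, 35.5, 40.5, 45.5, 50.5
Σfm = 6×15.5 + 13×20.5 + 15×25.5 + 9×30.5 + 9×35.5 + 6×40.5 + 7×45.5 + 5×50.5 = 2150
n = Σf = 70
Mean = 2150 / 70 = 30.7143

30.714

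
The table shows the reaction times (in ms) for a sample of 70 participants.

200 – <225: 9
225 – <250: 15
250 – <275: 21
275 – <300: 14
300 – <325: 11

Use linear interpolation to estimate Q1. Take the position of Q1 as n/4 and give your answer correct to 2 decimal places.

239.17

Cumulative frequencies: 9, 24, 45, 59, 70
n = 70; position = n/4 = 17.5.
This falls in the class 225 – <250: L = 225, F = 9, f = 15, h = 25.
Lower quartile ≈ 225 + ((17.5 − 9) / 15) × 25 = 239.1667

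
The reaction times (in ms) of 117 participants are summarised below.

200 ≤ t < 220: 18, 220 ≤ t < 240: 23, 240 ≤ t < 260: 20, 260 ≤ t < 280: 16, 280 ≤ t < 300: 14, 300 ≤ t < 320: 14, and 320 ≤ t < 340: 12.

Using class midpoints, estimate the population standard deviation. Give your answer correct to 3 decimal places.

Midpoints: 210, 230, 250, 270, 290, 310, 330
n = 117, Σfm = 30750, mean = 262.8205
Σfm² = 8256500
Σf(m − x̄)² = Σfm² − (Σfm)²/n = 8256500 − 30750²/117 = 174769.2308
Population variance = 174769.2308 / 117 = 1493.7541
Standard deviation = √1493.7541 = 38.6491

38.649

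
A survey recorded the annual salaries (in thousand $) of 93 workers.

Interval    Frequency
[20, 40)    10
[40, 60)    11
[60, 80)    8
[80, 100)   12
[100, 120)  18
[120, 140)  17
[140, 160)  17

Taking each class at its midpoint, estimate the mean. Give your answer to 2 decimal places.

99.25

Midpoints: 30, 50, 70, 90, 110, 130, 150
Σfm = 10×30 + 11×50 + 8×70 + 12×90 + 18×110 + 17×130 + 17×150 = 9230
n = Σf = 93
Mean = 9230 / 93 = 99.2473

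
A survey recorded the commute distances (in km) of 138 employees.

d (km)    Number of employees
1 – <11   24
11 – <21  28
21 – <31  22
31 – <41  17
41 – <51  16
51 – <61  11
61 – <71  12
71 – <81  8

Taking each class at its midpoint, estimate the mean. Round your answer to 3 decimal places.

Midpoints: 6, 16, 26, 36, 46, 56, 66, 76
Σfm = 24×6 + 28×16 + 22×26 + 17×36 + 16×46 + 11×56 + 12×66 + 8×76 = 4528
n = Σf = 138
Mean = 4528 / 138 = 32.8116

32.812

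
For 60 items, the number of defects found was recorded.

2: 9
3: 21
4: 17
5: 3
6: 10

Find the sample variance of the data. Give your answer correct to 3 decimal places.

Values: 2, 3, 4, 5, 6
n = 60, Σfx = 224, mean = 3.7333
Σfx² = 932
Σf(x − x̄)² = Σfx² − (Σfx)²/n = 932 − 224²/60 = 95.7333
Sample variance = 95.7333 / 59 = 1.6226

1.623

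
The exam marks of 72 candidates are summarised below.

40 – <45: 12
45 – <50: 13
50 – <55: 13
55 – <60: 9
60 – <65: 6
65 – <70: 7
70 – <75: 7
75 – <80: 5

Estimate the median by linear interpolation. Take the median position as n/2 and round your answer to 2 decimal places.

Cumulative frequencies: 12, 25, 38, 47, 53, 60, 67, 72
n = 72; position = n/2 = 36.
This falls in the class 50 – <55: L = 50, F = 25, f = 13, h = 5.
Median ≈ 50 + ((36 − 25) / 13) × 5 = 54.2308

54.23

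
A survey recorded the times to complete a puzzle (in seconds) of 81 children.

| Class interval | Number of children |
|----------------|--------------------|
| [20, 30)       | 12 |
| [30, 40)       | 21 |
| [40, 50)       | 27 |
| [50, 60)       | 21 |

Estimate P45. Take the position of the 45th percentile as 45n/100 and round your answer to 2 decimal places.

41.28

Cumulative frequencies: 12, 33, 60, 81
n = 81; position = 45n/100 = 36.45.
This falls in the class [40, 50): L = 40, F = 33, f = 27, h = 10.
45th percentile ≈ 40 + ((36.45 − 33) / 27) × 10 = 41.2778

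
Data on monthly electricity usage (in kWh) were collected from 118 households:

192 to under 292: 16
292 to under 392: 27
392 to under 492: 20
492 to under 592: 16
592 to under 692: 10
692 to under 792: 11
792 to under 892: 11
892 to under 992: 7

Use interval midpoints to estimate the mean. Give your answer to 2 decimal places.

517.42

Midpoints: 242, 342, 442, 542, 642, 742, 842, 942
Σfm = 16×242 + 27×342 + 20×442 + 16×542 + 10×642 + 11×742 + 11×842 + 7×942 = 61056
n = Σf = 118
Mean = 61056 / 118 = 517.4237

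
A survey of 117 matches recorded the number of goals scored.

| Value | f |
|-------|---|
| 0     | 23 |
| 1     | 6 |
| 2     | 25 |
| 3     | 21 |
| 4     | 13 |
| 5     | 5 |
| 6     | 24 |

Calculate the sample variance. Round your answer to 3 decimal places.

Values: 0, 1, 2, 3, 4, 5, 6
n = 117, Σfx = 340, mean = 2.9060
Σfx² = 1492
Σf(x − x̄)² = Σfx² − (Σfx)²/n = 1492 − 340²/117 = 503.9658
Sample variance = 503.9658 / 116 = 4.3445

4.345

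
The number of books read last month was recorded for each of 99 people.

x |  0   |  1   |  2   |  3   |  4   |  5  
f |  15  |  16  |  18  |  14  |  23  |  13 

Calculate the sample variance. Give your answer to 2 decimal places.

Values: 0, 1, 2, 3, 4, 5
n = 99, Σfx = 251, mean = 2.5354
Σfx² = 907
Σf(x − x̄)² = Σfx² − (Σfx)²/n = 907 − 251²/99 = 270.6263
Sample variance = 270.6263 / 98 = 2.7615

2.76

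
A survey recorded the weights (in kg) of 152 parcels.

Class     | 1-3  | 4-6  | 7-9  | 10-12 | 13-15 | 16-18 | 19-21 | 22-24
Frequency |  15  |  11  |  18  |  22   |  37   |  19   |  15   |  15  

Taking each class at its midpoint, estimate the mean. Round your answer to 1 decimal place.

Midpoints: 2, 5, 8, 11, 14, 17, 20, 23
Σfm = 15×2 + 11×5 + 18×8 + 22×11 + 37×14 + 19×17 + 15×20 + 15×23 = 1957
n = Σf = 152
Mean = 1957 / 152 = 12.8750

12.9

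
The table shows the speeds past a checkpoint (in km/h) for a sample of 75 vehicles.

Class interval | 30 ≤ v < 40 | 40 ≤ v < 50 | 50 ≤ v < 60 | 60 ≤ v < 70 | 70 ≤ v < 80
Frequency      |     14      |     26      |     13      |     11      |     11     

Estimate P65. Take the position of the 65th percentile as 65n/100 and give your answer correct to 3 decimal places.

56.731

Cumulative frequencies: 14, 40, 53, 64, 75
n = 75; position = 65n/100 = 48.75.
This falls in the class 50 ≤ v < 60: L = 50, F = 40, f = 13, h = 10.
65th percentile ≈ 50 + ((48.75 − 40) / 13) × 10 = 56.7308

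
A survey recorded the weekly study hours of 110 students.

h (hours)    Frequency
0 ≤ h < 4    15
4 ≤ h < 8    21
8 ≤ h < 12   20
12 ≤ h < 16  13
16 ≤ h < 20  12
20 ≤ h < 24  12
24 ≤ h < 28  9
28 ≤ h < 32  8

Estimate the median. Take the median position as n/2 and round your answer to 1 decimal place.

11.8

Cumulative frequencies: 15, 36, 56, 69, 81, 93, 102, 110
n = 110; position = n/2 = 55.
This falls in the class 8 ≤ h < 12: L = 8, F = 36, f = 20, h = 4.
Median ≈ 8 + ((55 − 36) / 20) × 4 = 11.8000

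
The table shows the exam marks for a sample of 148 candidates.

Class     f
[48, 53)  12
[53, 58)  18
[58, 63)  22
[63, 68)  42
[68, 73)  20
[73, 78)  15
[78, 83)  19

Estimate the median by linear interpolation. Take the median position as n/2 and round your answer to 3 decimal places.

Cumulative frequencies: 12, 30, 52, 94, 114, 129, 148
n = 148; position = n/2 = 74.
This falls in the class [63, 68): L = 63, F = 52, f = 42, h = 5.
Median ≈ 63 + ((74 − 52) / 42) × 5 = 65.6190

65.619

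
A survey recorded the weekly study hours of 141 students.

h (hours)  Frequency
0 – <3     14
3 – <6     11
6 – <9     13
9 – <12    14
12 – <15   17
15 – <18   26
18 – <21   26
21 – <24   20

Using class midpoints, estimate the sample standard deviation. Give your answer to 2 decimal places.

Midpoints: 1.5, 4.5, 7.5, 10.5, 13.5, 16.5, 19.5, 22.5
n = 141, Σfm = 1930.5, mean = 13.6915
Σfm² = 32717.25
Σf(m − x̄)² = Σfm² − (Σfm)²/n = 32717.25 − 1930.5²/141 = 6285.8298
Sample variance = 6285.8298 / 140 = 44.8988
Standard deviation = √44.8988 = 6.7007

6.70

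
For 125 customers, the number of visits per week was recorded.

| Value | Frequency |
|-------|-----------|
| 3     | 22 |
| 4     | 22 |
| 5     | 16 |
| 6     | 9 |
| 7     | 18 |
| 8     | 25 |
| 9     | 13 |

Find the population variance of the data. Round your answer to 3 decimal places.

4.273

Values: 3, 4, 5, 6, 7, 8, 9
n = 125, Σfx = 731, mean = 5.8480
Σfx² = 4809
Σf(x − x̄)² = Σfx² − (Σfx)²/n = 4809 − 731²/125 = 534.1120
Population variance = 534.1120 / 125 = 4.2729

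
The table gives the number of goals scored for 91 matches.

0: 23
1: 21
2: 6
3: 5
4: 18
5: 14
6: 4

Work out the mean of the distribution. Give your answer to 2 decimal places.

2.35

Values: 0, 1, 2, 3, 4, 5, 6
Σfx = 23×0 + 21×1 + 6×2 + 5×3 + 18×4 + 14×5 + 4×6 = 214
n = Σf = 91
Mean = 214 / 91 = 2.3516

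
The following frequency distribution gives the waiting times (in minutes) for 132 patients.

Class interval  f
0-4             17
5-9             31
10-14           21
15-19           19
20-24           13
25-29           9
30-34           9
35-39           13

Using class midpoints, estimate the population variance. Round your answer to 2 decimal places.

Midpoints: 2, 7, 12, 17, 22, 27, 32, 37
n = 132, Σfm = 2124, mean = 16.0909
Σfm² = 49968
Σf(m − x̄)² = Σfm² − (Σfm)²/n = 49968 − 2124²/132 = 15790.9091
Population variance = 15790.9091 / 132 = 119.6281

119.63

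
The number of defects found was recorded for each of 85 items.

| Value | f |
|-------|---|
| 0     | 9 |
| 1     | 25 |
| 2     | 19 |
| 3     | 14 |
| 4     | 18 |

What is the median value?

Cumulative frequencies: 9, 34, 53, 67, 85
n = 85, so the median is the value in position (n+1)/2 = 43.
Position 43 falls at value 2.

2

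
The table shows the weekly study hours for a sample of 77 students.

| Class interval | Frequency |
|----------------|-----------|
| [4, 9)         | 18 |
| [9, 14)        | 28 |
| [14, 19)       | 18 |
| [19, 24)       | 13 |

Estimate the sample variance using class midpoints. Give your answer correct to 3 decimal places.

Midpoints: 6.5, 11.5, 16.5, 21.5
n = 77, Σfm = 1015.5, mean = 13.1883
Σfm² = 15373.25
Σf(m − x̄)² = Σfm² − (Σfm)²/n = 15373.25 − 1015.5²/77 = 1980.5195
Sample variance = 1980.5195 / 76 = 26.0595

26.059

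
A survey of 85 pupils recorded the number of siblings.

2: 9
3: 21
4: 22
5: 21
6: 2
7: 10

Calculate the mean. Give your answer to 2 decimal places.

Values: 2, 3, 4, 5, 6, 7
Σfx = 9×2 + 21×3 + 22×4 + 21×5 + 2×6 + 10×7 = 356
n = Σf = 85
Mean = 356 / 85 = 4.1882

4.19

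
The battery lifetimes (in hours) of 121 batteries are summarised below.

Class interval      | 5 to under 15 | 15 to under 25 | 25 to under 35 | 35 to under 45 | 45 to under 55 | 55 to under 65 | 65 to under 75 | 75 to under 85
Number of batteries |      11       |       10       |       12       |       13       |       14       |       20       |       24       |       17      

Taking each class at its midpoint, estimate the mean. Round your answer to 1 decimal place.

50.7

Midpoints: 10, 20, 30, 40, 50, 60, 70, 80
Σfm = 11×10 + 10×20 + 12×30 + 13×40 + 14×50 + 20×60 + 24×70 + 17×80 = 6130
n = Σf = 121
Mean = 6130 / 121 = 50.6612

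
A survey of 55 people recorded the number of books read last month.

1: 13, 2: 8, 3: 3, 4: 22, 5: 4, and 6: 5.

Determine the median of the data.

4

Cumulative frequencies: 13, 21, 24, 46, 50, 55
n = 55, so the median is the value in position (n+1)/2 = 28.
Position 28 falls at value 4.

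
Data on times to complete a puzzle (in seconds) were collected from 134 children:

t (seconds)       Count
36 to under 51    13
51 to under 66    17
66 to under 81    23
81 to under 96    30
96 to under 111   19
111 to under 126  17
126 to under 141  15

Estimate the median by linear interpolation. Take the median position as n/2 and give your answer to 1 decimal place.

Cumulative frequencies: 13, 30, 53, 83, 102, 119, 134
n = 134; position = n/2 = 67.
This falls in the class 81 to under 96: L = 81, F = 53, f = 30, h = 15.
Median ≈ 81 + ((67 − 53) / 30) × 15 = 88.0000

88.0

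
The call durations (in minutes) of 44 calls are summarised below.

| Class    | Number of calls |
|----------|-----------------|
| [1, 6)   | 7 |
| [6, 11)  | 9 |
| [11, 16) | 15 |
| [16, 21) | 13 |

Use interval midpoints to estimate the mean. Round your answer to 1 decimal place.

Midpoints: 3.5, 8.5, 13.5, 18.5
Σfm = 7×3.5 + 9×8.5 + 15×13.5 + 13×18.5 = 544
n = Σf = 44
Mean = 544 / 44 = 12.3636

12.4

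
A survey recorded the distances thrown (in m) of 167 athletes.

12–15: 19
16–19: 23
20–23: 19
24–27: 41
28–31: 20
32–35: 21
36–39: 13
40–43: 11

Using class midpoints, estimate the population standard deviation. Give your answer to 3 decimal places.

8.047

Midpoints: 13.5, 17.5, 21.5, 25.5, 29.5, 33.5, 37.5, 41.5
n = 167, Σfm = 4350.5, mean = 26.0509
Σfm² = 124147.75
Σf(m − x̄)² = Σfm² − (Σfm)²/n = 124147.75 − 4350.5²/167 = 10813.3174
Population variance = 10813.3174 / 167 = 64.7504
Standard deviation = √64.7504 = 8.0468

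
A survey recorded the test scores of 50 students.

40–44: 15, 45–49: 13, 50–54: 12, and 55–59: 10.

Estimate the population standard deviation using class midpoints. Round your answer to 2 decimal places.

Midpoints: 42, 47, 52, 57
n = 50, Σfm = 2435, mean = 48.7000
Σfm² = 120115
Σf(m − x̄)² = Σfm² − (Σfm)²/n = 120115 − 2435²/50 = 1530.5000
Population variance = 1530.5000 / 50 = 30.6100
Standard deviation = √30.6100 = 5.5326

5.53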